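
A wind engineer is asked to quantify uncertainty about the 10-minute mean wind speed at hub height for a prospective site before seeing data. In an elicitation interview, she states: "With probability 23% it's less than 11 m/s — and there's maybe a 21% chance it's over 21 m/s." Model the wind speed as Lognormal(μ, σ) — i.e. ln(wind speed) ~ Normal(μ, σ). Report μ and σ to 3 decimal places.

If T ~ Lognormal(μ,σ) then ln T ~ Normal(μ,σ), so the p-quantile of ln T is μ + z_p·σ.
ln(11) = 2.398 and ln(21) = 3.045; z_{0.23} = -0.7388, z_{0.79} = 0.8064.
σ = (3.045 − 2.398)/(0.8064 − (-0.7388)) = 0.418.
μ = 2.398 − (-0.7388)·0.418 = 2.707.

μ ≈ 2.707, σ ≈ 0.418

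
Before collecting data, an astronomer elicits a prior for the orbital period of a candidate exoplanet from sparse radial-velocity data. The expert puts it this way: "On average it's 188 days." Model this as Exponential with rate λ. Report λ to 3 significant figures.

λ ≈ 0.00532

Exponential mean = 1/λ, so λ = 1/188.0 = 0.00532.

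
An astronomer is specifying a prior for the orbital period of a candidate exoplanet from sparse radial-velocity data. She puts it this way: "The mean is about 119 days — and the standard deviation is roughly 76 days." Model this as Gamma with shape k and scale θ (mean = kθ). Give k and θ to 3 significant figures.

For Gamma(k, scale θ): mean = kθ, variance = kθ², so CV = 1/√k.
CV = SD/mean = 76/119 = 0.6387, hence k = 1/CV² = 2.45.
Then θ = mean/k = 119/2.45 = 48.5.

k ≈ 2.45, θ ≈ 48.5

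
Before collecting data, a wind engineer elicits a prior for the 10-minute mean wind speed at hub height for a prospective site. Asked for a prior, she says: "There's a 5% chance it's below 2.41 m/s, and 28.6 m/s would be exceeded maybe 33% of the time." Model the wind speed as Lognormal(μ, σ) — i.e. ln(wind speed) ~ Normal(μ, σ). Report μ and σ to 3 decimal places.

μ ≈ 2.831, σ ≈ 1.187

If T ~ Lognormal(μ,σ) then ln T ~ Normal(μ,σ), so the p-quantile of ln T is μ + z_p·σ.
ln(2.41) = 0.8796 and ln(28.6) = 3.353; z_{0.05} = -1.645, z_{0.67} = 0.4399.
σ = (3.353 − 0.8796)/(0.4399 − (-1.645)) = 1.187.
μ = 0.8796 − (-1.645)·1.187 = 2.831.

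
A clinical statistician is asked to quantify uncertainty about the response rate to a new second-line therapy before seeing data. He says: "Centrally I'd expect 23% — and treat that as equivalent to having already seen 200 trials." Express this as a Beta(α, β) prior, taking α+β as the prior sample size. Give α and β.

Under the effective-sample-size interpretation, Beta(α, β) has prior mean α/(α+β) and prior sample size α+β.
So α+β = 200 and α/(α+β) = 0.23, giving α = 0.23·200 = 46 and β = 200 − 46 = 154.

α = 46, β = 154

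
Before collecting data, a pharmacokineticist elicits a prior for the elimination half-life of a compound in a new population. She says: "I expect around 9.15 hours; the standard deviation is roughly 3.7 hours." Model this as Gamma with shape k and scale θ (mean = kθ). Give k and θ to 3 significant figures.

For Gamma(k, scale θ): mean = kθ, variance = kθ², so CV = 1/√k.
CV = SD/mean = 3.7/9.15 = 0.4044, hence k = 1/CV² = 6.12.
Then θ = mean/k = 9.15/6.12 = 1.5.

k ≈ 6.12, θ ≈ 1.5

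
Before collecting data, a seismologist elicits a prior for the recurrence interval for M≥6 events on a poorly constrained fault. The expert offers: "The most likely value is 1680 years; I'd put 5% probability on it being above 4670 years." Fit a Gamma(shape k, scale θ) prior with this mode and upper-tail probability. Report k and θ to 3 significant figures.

Gamma(k,θ) with k>1 has mode (k−1)θ, so θ = 1680/(k−1).
Need P(X < 4670) = 0.95 with θ tied to k this way. Start at k = 2, θ = 1680: P(X<4670) ≈ 0.765.
Too low — raise k to concentrate. Iterating converges to k ≈ 3.56.
Then θ = 1680/(3.56−1) ≈ 655.

k ≈ 3.56, θ ≈ 655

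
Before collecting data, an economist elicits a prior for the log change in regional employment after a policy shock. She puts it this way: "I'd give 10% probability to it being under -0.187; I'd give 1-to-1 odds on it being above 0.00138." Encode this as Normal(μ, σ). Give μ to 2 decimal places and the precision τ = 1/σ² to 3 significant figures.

μ = 0.00, τ = 46.3

The p-quantile of Normal(μ,σ) is μ + z_p·σ, with z_{0.1} = -1.282 and z_{0.5} = 0.
Eliminate σ: μ = (z₂·x₁ − z₁·x₂)/(z₂ − z₁) = (0·-0.187 − (-1.282)·0.00138)/1.282 = 0.00.
Then σ = (x₂ − x₁)/(z₂ − z₁) = (0.00138 − -0.187)/1.282 = 0.15.
Precision τ = 1/σ² = 1/0.147² = 46.3.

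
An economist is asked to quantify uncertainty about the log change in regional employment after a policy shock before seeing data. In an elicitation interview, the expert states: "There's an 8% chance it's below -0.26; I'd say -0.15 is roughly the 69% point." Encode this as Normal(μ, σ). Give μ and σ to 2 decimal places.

μ = -0.18, σ = 0.06

The p-quantile of Normal(μ,σ) is μ + z_p·σ, with z_{0.08} = -1.405 and z_{0.69} = 0.4959.
Eliminate σ: μ = (z₂·x₁ − z₁·x₂)/(z₂ − z₁) = (0.4959·-0.26 − (-1.405)·-0.15)/1.901 = -0.18.
Then σ = (x₂ − x₁)/(z₂ − z₁) = (-0.15 − -0.26)/1.901 = 0.06.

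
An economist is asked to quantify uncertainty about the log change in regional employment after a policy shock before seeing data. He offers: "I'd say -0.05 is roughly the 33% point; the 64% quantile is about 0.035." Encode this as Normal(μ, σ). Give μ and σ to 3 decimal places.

μ = -0.003, σ = 0.106

For Normal(μ,σ), the p-quantile is μ + z_p·σ. Here z_{0.33} = -0.4399, z_{0.64} = 0.3585.
So -0.05 = μ − 0.4399σ and 0.035 = μ + 0.3585σ.
Subtracting: σ = (0.035 − -0.05)/(0.3585 − (-0.4399)) = 0.106.
Then μ = -0.05 − (-0.4399)·0.106 = -0.003.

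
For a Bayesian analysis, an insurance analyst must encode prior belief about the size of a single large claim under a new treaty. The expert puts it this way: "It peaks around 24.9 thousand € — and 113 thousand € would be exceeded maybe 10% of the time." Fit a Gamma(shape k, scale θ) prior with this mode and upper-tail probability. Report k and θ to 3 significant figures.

Gamma(k,θ) with k>1 has mode (k−1)θ, so θ = 24.9/(k−1).
Need P(X < 113) = 0.9 with θ tied to k this way. Start at k = 2, θ = 24.9: P(X<113) ≈ 0.941.
Too high — lower k to spread out. Iterating converges to k ≈ 1.79.
Then θ = 24.9/(1.79−1) ≈ 31.7.

k ≈ 1.79, θ ≈ 31.7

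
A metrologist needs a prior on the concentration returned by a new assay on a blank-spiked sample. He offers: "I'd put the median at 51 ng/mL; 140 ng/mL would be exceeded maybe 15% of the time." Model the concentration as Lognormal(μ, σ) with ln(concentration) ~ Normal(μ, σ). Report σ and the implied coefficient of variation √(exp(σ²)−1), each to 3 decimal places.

If T ~ Lognormal(μ,σ) then ln T ~ Normal(μ,σ), so the p-quantile of ln T is μ + z_p·σ.
ln(51) = 3.932 and ln(140) = 4.942; z_{0.5} = 0, z_{0.85} = 1.036.
σ = (4.942 − 3.932)/(1.036 − (0)) = 0.974.
μ = 3.932 − (0)·0.974 = 3.932.
CV = √(exp(σ²)−1) = √(exp(0.9493)−1) = 1.259.

σ ≈ 0.974, CV ≈ 1.259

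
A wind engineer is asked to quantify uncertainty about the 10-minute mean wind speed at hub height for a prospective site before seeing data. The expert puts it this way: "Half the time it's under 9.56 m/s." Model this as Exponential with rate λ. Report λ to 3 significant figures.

Exponential median = ln 2 / λ, so λ = ln 2 / 9.56 = 0.0725.

λ ≈ 0.0725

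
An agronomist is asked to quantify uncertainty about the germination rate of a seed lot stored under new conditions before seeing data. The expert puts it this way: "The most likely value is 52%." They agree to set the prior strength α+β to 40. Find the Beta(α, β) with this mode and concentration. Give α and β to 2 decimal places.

α = 20.76, β = 19.24

For α,β > 1 the Beta mode is (α−1)/(α+β−2). With α+β = 40, the mode is (α−1)/38.
Set (α−1)/38 = 0.52 → α = 1 + 0.52·38 = 20.76.
β = 40 − α = 19.24.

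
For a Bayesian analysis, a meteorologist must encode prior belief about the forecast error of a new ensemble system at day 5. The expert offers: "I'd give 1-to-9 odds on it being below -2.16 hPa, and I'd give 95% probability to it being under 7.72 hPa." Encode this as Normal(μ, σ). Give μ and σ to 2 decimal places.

The p-quantile of Normal(μ,σ) is μ + z_p·σ, with z_{0.1} = -1.282 and z_{0.95} = 1.645.
Eliminate σ: μ = (z₂·x₁ − z₁·x₂)/(z₂ − z₁) = (1.645·-2.16 − (-1.282)·7.72)/2.926 = 2.17.
Then σ = (x₂ − x₁)/(z₂ − z₁) = (7.72 − -2.16)/2.926 = 3.38.

μ = 2.17, σ = 3.38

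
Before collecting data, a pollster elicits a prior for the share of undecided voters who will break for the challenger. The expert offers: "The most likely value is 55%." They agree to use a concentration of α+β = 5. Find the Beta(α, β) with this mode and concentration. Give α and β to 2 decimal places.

α = 2.65, β = 2.35

For α,β > 1 the Beta mode is (α−1)/(α+β−2). With α+β = 5, the mode is (α−1)/3.
Set (α−1)/3 = 0.55 → α = 1 + 0.55·3 = 2.65.
β = 5 − α = 2.35.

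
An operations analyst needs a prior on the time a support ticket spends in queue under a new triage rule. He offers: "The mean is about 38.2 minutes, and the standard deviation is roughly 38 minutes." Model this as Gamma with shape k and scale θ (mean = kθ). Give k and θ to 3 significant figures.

For Gamma(k, scale θ): mean = kθ, variance = kθ², so CV = 1/√k.
CV = SD/mean = 38/38.2 = 0.9948, hence k = 1/CV² = 1.01.
Then θ = mean/k = 38.2/1.01 = 37.8.

k ≈ 1.01, θ ≈ 37.8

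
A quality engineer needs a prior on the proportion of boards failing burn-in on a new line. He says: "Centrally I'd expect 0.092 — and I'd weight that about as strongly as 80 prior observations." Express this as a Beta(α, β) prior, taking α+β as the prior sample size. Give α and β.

α = 7.36, β = 72.64

Under the effective-sample-size interpretation, Beta(α, β) has prior mean α/(α+β) and prior sample size α+β.
So α+β = 80 and α/(α+β) = 0.092, giving α = 0.092·80 = 7.36 and β = 80 − 7.36 = 72.64.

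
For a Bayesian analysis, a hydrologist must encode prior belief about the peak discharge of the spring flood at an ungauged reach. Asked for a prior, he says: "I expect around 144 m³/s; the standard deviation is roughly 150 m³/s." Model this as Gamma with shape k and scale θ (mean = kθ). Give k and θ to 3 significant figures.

For Gamma(k, scale θ): mean = kθ, variance = kθ², so CV = 1/√k.
CV = SD/mean = 150/144 = 1.042, hence k = 1/CV² = 0.922.
Then θ = mean/k = 144/0.922 = 156.

k ≈ 0.922, θ ≈ 156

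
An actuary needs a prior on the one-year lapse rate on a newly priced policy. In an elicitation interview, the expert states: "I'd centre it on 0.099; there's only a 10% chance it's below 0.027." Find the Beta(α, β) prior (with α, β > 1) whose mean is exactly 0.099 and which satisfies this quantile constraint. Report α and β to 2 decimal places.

α ≈ 1.92, β ≈ 17.47

With mean 0.099 fixed, write α = 0.099s, β = 0.901s where s = α+β.
Need P(θ < 0.027) = 0.1 under Beta(0.099s, 0.901s). Normal approximation: (q−m)/√(m(1−m)/s) ≈ z_{0.1} = -1.28, so s ≈ 0.099·0.901·(-1.28)²/(0.027−0.099)² = 28.3.
At s = 28.3: P(θ<0.027) ≈ 0.051. Adjusting to match 0.1 gives s ≈ 19.39.
So α = 0.099·19.39 ≈ 1.92, β = 0.901·19.39 ≈ 17.47.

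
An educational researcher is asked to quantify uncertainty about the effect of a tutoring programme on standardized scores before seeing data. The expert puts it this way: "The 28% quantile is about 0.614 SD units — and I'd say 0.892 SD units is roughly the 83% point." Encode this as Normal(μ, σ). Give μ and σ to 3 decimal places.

For Normal(μ,σ), the p-quantile is μ + z_p·σ. Here z_{0.28} = -0.5828, z_{0.83} = 0.9542.
So 0.614 = μ − 0.5828σ and 0.892 = μ + 0.9542σ.
Subtracting: σ = (0.892 − 0.614)/(0.9542 − (-0.5828)) = 0.181.
Then μ = 0.614 − (-0.5828)·0.181 = 0.719.

μ = 0.719, σ = 0.181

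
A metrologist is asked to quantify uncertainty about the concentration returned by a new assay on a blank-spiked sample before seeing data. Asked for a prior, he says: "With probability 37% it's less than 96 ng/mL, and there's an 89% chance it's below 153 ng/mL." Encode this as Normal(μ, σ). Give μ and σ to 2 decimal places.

μ = 108.14, σ = 36.58

For Normal(μ,σ), the p-quantile is μ + z_p·σ. Here z_{0.37} = -0.3319, z_{0.89} = 1.227.
So 96 = μ − 0.3319σ and 153 = μ + 1.227σ.
Subtracting: σ = (153 − 96)/(1.227 − (-0.3319)) = 36.58.
Then μ = 96 − (-0.3319)·36.58 = 108.14.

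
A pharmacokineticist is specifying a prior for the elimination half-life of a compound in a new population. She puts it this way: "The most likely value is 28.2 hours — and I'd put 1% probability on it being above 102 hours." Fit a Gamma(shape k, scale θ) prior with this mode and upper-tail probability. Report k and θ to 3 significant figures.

Gamma(k,θ) with k>1 has mode (k−1)θ, so θ = 28.2/(k−1).
Need P(X < 102) = 0.99 with θ tied to k this way. Start at k = 2, θ = 28.2: P(X<102) ≈ 0.876.
Too low — raise k to concentrate. Iterating converges to k ≈ 3.6.
Then θ = 28.2/(3.6−1) ≈ 10.9.

k ≈ 3.6, θ ≈ 10.9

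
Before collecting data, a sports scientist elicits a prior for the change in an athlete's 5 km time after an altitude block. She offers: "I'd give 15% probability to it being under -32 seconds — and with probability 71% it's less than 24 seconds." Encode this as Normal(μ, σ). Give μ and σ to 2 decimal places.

For Normal(μ,σ), the p-quantile is μ + z_p·σ. Here z_{0.15} = -1.036, z_{0.71} = 0.5534.
So -32 = μ − 1.036σ and 24 = μ + 0.5534σ.
Subtracting: σ = (24 − -32)/(0.5534 − (-1.036)) = 35.22.
Then μ = -32 − (-1.036)·35.22 = 4.51.

μ = 4.51, σ = 35.22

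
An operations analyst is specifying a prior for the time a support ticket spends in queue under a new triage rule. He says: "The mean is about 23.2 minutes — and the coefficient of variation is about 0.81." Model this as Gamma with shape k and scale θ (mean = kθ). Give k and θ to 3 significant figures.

For Gamma(k, scale θ): mean = kθ, variance = kθ², so CV = 1/√k.
CV = 0.81, hence k = 1/CV² = 1.52.
Then θ = mean/k = 23.2/1.52 = 15.2.

k ≈ 1.52, θ ≈ 15.2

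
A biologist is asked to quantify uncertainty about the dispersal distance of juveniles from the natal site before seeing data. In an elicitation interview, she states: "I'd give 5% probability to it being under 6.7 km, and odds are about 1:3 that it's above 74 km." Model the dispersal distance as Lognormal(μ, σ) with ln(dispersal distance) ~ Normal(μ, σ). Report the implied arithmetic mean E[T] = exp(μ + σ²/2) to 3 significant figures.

E[T] ≈ 62.9 km

If T ~ Lognormal(μ,σ) then ln T ~ Normal(μ,σ), so the p-quantile of ln T is μ + z_p·σ.
ln(6.7) = 1.902 and ln(74) = 4.304; z_{0.05} = -1.645, z_{0.75} = 0.6745.
σ = (4.304 − 1.902)/(0.6745 − (-1.645)) = 1.036.
μ = 1.902 − (-1.645)·1.036 = 3.606.
E[T] = exp(μ + σ²/2) = exp(3.606 + 0.5363) = 62.9 km.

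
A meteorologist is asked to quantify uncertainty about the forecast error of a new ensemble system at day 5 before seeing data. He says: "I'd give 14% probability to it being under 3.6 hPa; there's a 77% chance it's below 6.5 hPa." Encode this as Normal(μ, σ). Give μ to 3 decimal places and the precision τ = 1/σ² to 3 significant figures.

μ = 5.322, τ = 0.394

The p-quantile of Normal(μ,σ) is μ + z_p·σ, with z_{0.14} = -1.08 and z_{0.77} = 0.7388.
Eliminate σ: μ = (z₂·x₁ − z₁·x₂)/(z₂ − z₁) = (0.7388·3.6 − (-1.08)·6.5)/1.819 = 5.322.
Then σ = (x₂ − x₁)/(z₂ − z₁) = (6.5 − 3.6)/1.819 = 1.594.
Precision τ = 1/σ² = 1/1.594² = 0.394.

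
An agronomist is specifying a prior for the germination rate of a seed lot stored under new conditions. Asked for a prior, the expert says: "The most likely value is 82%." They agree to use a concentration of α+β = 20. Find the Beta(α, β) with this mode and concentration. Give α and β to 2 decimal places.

For α,β > 1 the Beta mode is (α−1)/(α+β−2). With α+β = 20, the mode is (α−1)/18.
Set (α−1)/18 = 0.82 → α = 1 + 0.82·18 = 15.76.
β = 20 − α = 4.24.

α = 15.76, β = 4.24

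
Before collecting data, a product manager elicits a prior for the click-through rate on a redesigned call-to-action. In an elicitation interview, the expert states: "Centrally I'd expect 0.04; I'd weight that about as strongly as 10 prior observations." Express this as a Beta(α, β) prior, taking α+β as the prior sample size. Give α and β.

α = 0.4, β = 9.6

Under the effective-sample-size interpretation, Beta(α, β) has prior mean α/(α+β) and prior sample size α+β.
So α+β = 10 and α/(α+β) = 0.04, giving α = 0.04·10 = 0.4 and β = 10 − 0.4 = 9.6.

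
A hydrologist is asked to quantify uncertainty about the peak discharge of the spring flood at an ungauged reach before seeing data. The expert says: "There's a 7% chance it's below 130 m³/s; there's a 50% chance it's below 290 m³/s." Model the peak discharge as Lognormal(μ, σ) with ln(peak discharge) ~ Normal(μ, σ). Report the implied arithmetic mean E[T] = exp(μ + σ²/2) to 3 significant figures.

If T ~ Lognormal(μ,σ) then ln T ~ Normal(μ,σ), so the p-quantile of ln T is μ + z_p·σ.
ln(130) = 4.868 and ln(290) = 5.67; z_{0.07} = -1.476, z_{0.5} = 0.
σ = (5.67 − 4.868)/(0 − (-1.476)) = 0.544.
μ = 4.868 − (-1.476)·0.544 = 5.670.
E[T] = exp(μ + σ²/2) = exp(5.670 + 0.1478) = 336 m³/s.

E[T] ≈ 336 m³/s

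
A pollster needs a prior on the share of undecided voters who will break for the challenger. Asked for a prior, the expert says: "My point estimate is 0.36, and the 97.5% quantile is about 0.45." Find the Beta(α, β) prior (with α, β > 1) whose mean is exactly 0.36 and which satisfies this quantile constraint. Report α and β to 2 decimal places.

With mean 0.36 fixed, write α = 0.36s, β = 0.64s where s = α+β.
Need P(θ < 0.45) = 0.975 under Beta(0.36s, 0.64s). Normal approximation: (q−m)/√(m(1−m)/s) ≈ z_{0.975} = 1.96, so s ≈ 0.36·0.64·(1.96)²/(0.45−0.36)² = 109.3.
At s = 109.3: P(θ<0.45) ≈ 0.973. Adjusting to match 0.975 gives s ≈ 113.67.
So α = 0.36·113.67 ≈ 40.92, β = 0.64·113.67 ≈ 72.75.

α ≈ 40.92, β ≈ 72.75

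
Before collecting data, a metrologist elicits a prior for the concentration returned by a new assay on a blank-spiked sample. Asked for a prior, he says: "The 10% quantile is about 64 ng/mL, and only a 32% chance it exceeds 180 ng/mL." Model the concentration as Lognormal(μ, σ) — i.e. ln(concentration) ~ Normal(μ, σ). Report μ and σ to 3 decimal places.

If T ~ Lognormal(μ,σ) then ln T ~ Normal(μ,σ), so the p-quantile of ln T is μ + z_p·σ.
ln(64) = 4.159 and ln(180) = 5.193; z_{0.1} = -1.282, z_{0.68} = 0.4677.
σ = (5.193 − 4.159)/(0.4677 − (-1.282)) = 0.591.
μ = 4.159 − (-1.282)·0.591 = 4.916.

μ ≈ 4.916, σ ≈ 0.591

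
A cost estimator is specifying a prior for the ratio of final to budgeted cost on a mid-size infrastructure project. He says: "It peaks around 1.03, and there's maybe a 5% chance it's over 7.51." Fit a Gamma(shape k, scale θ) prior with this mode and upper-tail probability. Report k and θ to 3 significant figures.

k ≈ 1.55, θ ≈ 1.88

Gamma(k,θ) with k>1 has mode (k−1)θ, so θ = 1.03/(k−1).
Need P(X < 7.51) = 0.95 with θ tied to k this way. Start at k = 2, θ = 1.03: P(X<7.51) ≈ 0.994.
Too high — lower k to spread out. Iterating converges to k ≈ 1.55.
Then θ = 1.03/(1.55−1) ≈ 1.88.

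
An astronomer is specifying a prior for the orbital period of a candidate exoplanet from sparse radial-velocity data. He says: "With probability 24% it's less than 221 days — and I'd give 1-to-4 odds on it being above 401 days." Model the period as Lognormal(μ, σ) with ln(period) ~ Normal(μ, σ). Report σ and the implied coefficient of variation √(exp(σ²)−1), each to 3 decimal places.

σ ≈ 0.385, CV ≈ 0.400

If T ~ Lognormal(μ,σ) then ln T ~ Normal(μ,σ), so the p-quantile of ln T is μ + z_p·σ.
ln(221) = 5.398 and ln(401) = 5.994; z_{0.24} = -0.7063, z_{0.8} = 0.8416.
σ = (5.994 − 5.398)/(0.8416 − (-0.7063)) = 0.385.
μ = 5.398 − (-0.7063)·0.385 = 5.670.
CV = √(exp(σ²)−1) = √(exp(0.1481)−1) = 0.400.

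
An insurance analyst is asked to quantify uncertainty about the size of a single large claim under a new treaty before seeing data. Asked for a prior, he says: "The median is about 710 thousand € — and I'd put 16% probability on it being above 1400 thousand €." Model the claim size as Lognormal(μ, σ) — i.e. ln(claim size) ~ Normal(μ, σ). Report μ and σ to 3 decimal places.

μ ≈ 6.565, σ ≈ 0.683

If T ~ Lognormal(μ,σ) then ln T ~ Normal(μ,σ), so the p-quantile of ln T is μ + z_p·σ.
ln(710) = 6.565 and ln(1400) = 7.244; z_{0.5} = 0, z_{0.84} = 0.9945.
σ = (7.244 − 6.565)/(0.9945 − (0)) = 0.683.
μ = 6.565 − (0)·0.683 = 6.565.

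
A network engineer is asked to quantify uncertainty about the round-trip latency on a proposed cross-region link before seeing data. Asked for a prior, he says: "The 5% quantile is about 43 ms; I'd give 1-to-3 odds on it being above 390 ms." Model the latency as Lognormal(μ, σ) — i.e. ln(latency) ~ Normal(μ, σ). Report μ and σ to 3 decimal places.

μ ≈ 5.325, σ ≈ 0.951

If T ~ Lognormal(μ,σ) then ln T ~ Normal(μ,σ), so the p-quantile of ln T is μ + z_p·σ.
ln(43) = 3.761 and ln(390) = 5.966; z_{0.05} = -1.645, z_{0.75} = 0.6745.
σ = (5.966 − 3.761)/(0.6745 − (-1.645)) = 0.951.
μ = 3.761 − (-1.645)·0.951 = 5.325.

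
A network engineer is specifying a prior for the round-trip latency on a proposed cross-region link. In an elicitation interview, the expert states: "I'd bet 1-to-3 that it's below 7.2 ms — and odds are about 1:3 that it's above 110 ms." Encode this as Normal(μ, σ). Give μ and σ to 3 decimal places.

μ = 58.600, σ = 76.206

For Normal(μ,σ), the p-quantile is μ + z_p·σ. Here z_{0.25} = -0.6745, z_{0.75} = 0.6745.
So 7.2 = μ − 0.6745σ and 110 = μ + 0.6745σ.
Subtracting: σ = (110 − 7.2)/(0.6745 − (-0.6745)) = 76.206.
Then μ = 7.2 − (-0.6745)·76.206 = 58.600.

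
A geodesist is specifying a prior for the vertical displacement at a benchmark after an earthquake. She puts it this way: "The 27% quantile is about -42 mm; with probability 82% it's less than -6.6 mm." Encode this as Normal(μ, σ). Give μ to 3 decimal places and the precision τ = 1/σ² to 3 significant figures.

The p-quantile of Normal(μ,σ) is μ + z_p·σ, with z_{0.27} = -0.6128 and z_{0.82} = 0.9154.
Eliminate σ: μ = (z₂·x₁ − z₁·x₂)/(z₂ − z₁) = (0.9154·-42 − (-0.6128)·-6.6)/1.528 = -27.804.
Then σ = (x₂ − x₁)/(z₂ − z₁) = (-6.6 − -42)/1.528 = 23.165.
Precision τ = 1/σ² = 1/23.16² = 0.00186.

μ = -27.804, τ = 0.00186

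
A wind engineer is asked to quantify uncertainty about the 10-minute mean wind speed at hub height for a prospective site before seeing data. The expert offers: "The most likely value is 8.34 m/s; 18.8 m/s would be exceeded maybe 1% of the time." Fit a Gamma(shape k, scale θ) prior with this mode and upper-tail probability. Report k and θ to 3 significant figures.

k ≈ 8.26, θ ≈ 1.15

Gamma(k,θ) with k>1 has mode (k−1)θ, so θ = 8.34/(k−1).
Need P(X < 18.8) = 0.99 with θ tied to k this way. Start at k = 2, θ = 8.34: P(X<18.8) ≈ 0.658.
Too low — raise k to concentrate. Iterating converges to k ≈ 8.26.
Then θ = 8.34/(8.26−1) ≈ 1.15.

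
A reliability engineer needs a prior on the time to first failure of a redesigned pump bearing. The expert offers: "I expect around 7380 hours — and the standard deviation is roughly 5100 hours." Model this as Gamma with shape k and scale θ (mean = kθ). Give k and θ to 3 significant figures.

For Gamma(k, scale θ): mean = kθ, variance = kθ², so CV = 1/√k.
CV = SD/mean = 5100/7380 = 0.6911, hence k = 1/CV² = 2.09.
Then θ = mean/k = 7380/2.09 = 3520.

k ≈ 2.09, θ ≈ 3520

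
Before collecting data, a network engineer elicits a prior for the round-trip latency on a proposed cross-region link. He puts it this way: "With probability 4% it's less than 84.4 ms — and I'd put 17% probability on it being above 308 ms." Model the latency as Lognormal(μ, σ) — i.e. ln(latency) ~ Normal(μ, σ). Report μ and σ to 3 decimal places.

μ ≈ 5.273, σ ≈ 0.479

If T ~ Lognormal(μ,σ) then ln T ~ Normal(μ,σ), so the p-quantile of ln T is μ + z_p·σ.
ln(84.4) = 4.436 and ln(308) = 5.73; z_{0.04} = -1.751, z_{0.83} = 0.9542.
σ = (5.73 − 4.436)/(0.9542 − (-1.751)) = 0.479.
μ = 4.436 − (-1.751)·0.479 = 5.273.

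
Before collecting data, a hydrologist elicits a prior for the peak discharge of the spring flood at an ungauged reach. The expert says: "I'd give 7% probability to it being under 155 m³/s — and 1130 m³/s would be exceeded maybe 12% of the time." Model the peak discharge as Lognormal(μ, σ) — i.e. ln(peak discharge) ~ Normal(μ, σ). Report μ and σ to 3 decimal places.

If T ~ Lognormal(μ,σ) then ln T ~ Normal(μ,σ), so the p-quantile of ln T is μ + z_p·σ.
ln(155) = 5.043 and ln(1130) = 7.03; z_{0.07} = -1.476, z_{0.88} = 1.175.
σ = (7.03 − 5.043)/(1.175 − (-1.476)) = 0.749.
μ = 5.043 − (-1.476)·0.749 = 6.149.

μ ≈ 6.149, σ ≈ 0.749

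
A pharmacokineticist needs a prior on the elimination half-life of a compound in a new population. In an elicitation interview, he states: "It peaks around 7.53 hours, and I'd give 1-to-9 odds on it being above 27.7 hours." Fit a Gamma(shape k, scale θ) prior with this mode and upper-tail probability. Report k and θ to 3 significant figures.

Gamma(k,θ) with k>1 has mode (k−1)θ, so θ = 7.53/(k−1).
Need P(X < 27.7) = 0.9 with θ tied to k this way. Start at k = 2, θ = 7.53: P(X<27.7) ≈ 0.882.
Too low — raise k to concentrate. Iterating converges to k ≈ 2.1.
Then θ = 7.53/(2.1−1) ≈ 6.87.

k ≈ 2.1, θ ≈ 6.87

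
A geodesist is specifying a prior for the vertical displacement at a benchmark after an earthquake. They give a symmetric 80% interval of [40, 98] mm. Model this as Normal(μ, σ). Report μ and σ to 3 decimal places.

A symmetric 80% interval runs μ ± z·σ with z = 1.282.
Half-width = 29, so σ = 29/1.282 = 22.629.
μ is the interval midpoint, 69.000.

μ = 69.000, σ = 22.629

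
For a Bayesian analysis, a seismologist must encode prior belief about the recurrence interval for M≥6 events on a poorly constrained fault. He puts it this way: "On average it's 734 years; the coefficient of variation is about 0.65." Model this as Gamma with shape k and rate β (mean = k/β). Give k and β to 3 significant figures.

k ≈ 2.37, β ≈ 0.00322

For Gamma(k, rate β): mean = k/β, variance = k/β², so CV = 1/√k.
CV = 0.65, hence k = 1/CV² = 2.37.
Then β = k/mean = 2.37/734 = 0.00322.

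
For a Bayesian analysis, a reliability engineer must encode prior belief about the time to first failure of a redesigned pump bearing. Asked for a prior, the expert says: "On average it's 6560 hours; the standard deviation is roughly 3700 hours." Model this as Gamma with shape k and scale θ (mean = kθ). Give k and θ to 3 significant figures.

k ≈ 3.14, θ ≈ 2090

For Gamma(k, scale θ): mean = kθ, variance = kθ², so CV = 1/√k.
CV = SD/mean = 3700/6560 = 0.564, hence k = 1/CV² = 3.14.
Then θ = mean/k = 6560/3.14 = 2090.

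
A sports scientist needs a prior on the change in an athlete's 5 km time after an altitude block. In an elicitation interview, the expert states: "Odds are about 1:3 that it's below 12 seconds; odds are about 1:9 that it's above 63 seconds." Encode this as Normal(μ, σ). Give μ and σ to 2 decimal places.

For Normal(μ,σ), the p-quantile is μ + z_p·σ. Here z_{0.25} = -0.6745, z_{0.9} = 1.282.
So 12 = μ − 0.6745σ and 63 = μ + 1.282σ.
Subtracting: σ = (63 − 12)/(1.282 − (-0.6745)) = 26.07.
Then μ = 12 − (-0.6745)·26.07 = 29.59.

μ = 29.59, σ = 26.07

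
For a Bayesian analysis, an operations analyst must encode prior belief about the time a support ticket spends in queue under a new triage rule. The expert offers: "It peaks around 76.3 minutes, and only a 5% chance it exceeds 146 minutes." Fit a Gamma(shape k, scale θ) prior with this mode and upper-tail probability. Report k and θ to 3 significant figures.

k ≈ 7.6, θ ≈ 11.6

Gamma(k,θ) with k>1 has mode (k−1)θ, so θ = 76.3/(k−1).
Need P(X < 146) = 0.95 with θ tied to k this way. Start at k = 2, θ = 76.3: P(X<146) ≈ 0.570.
Too low — raise k to concentrate. Iterating converges to k ≈ 7.6.
Then θ = 76.3/(7.6−1) ≈ 11.6.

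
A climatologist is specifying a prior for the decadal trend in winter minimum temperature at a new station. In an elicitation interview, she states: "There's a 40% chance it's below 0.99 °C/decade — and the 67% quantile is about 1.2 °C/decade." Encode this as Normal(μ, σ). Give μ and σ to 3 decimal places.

For Normal(μ,σ), the p-quantile is μ + z_p·σ. Here z_{0.4} = -0.2533, z_{0.67} = 0.4399.
So 0.99 = μ − 0.2533σ and 1.2 = μ + 0.4399σ.
Subtracting: σ = (1.2 − 0.99)/(0.4399 − (-0.2533)) = 0.303.
Then μ = 0.99 − (-0.2533)·0.303 = 1.067.

μ = 1.067, σ = 0.303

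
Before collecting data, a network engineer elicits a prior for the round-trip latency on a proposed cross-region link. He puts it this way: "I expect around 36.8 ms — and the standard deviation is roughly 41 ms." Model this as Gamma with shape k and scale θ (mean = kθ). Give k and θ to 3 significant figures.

For Gamma(k, scale θ): mean = kθ, variance = kθ², so CV = 1/√k.
CV = SD/mean = 41/36.8 = 1.114, hence k = 1/CV² = 0.806.
Then θ = mean/k = 36.8/0.806 = 45.7.

k ≈ 0.806, θ ≈ 45.7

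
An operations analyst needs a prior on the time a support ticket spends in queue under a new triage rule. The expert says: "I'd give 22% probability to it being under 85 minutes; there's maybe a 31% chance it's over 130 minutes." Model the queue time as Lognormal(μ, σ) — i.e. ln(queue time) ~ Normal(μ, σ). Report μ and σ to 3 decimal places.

μ ≈ 4.701, σ ≈ 0.335

If T ~ Lognormal(μ,σ) then ln T ~ Normal(μ,σ), so the p-quantile of ln T is μ + z_p·σ.
ln(85) = 4.443 and ln(130) = 4.868; z_{0.22} = -0.7722, z_{0.69} = 0.4959.
σ = (4.868 − 4.443)/(0.4959 − (-0.7722)) = 0.335.
μ = 4.443 − (-0.7722)·0.335 = 4.701.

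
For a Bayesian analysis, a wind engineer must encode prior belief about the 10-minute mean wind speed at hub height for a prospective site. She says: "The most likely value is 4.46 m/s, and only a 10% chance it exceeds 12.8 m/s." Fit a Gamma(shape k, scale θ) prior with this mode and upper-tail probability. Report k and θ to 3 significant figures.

k ≈ 2.72, θ ≈ 2.6

Gamma(k,θ) with k>1 has mode (k−1)θ, so θ = 4.46/(k−1).
Need P(X < 12.8) = 0.9 with θ tied to k this way. Start at k = 2, θ = 4.46: P(X<12.8) ≈ 0.781.
Too low — raise k to concentrate. Iterating converges to k ≈ 2.72.
Then θ = 4.46/(2.72−1) ≈ 2.6.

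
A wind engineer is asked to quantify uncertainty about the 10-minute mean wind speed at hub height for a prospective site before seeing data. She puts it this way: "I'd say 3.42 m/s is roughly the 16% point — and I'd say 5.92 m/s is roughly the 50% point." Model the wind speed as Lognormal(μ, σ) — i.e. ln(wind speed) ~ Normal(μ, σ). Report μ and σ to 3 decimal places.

μ ≈ 1.778, σ ≈ 0.552

If T ~ Lognormal(μ,σ) then ln T ~ Normal(μ,σ), so the p-quantile of ln T is μ + z_p·σ.
ln(3.42) = 1.23 and ln(5.92) = 1.778; z_{0.16} = -0.9945, z_{0.5} = 0.
σ = (1.778 − 1.23)/(0 − (-0.9945)) = 0.552.
μ = 1.23 − (-0.9945)·0.552 = 1.778.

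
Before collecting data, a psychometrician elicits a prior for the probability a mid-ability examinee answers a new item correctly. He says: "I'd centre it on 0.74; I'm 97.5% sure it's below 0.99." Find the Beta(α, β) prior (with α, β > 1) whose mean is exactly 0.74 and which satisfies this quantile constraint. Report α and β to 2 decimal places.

With mean 0.74 fixed, write α = 0.74s, β = 0.26s where s = α+β.
Need P(θ < 0.99) = 0.975 under Beta(0.74s, 0.26s). Normal approximation: (q−m)/√(m(1−m)/s) ≈ z_{0.975} = 1.96, so s ≈ 0.74·0.26·(1.96)²/(0.99−0.74)² = 11.8.
At s = 11.8: P(θ<0.99) ≈ 1.000. Adjusting to match 0.975 gives s ≈ 4.01.
So α = 0.74·4.01 ≈ 2.97, β = 0.26·4.01 ≈ 1.04.

α ≈ 2.97, β ≈ 1.04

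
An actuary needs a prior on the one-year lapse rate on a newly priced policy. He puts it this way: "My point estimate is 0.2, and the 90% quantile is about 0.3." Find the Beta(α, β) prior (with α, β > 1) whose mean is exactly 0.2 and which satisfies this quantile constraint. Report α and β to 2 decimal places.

With mean 0.2 fixed, write α = 0.2s, β = 0.8s where s = α+β.
Need P(θ < 0.3) = 0.9 under Beta(0.2s, 0.8s). Normal approximation: (q−m)/√(m(1−m)/s) ≈ z_{0.9} = 1.28, so s ≈ 0.2·0.8·(1.28)²/(0.3−0.2)² = 26.3.
At s = 26.3: P(θ<0.3) ≈ 0.894. Adjusting to match 0.9 gives s ≈ 27.97.
So α = 0.2·27.97 ≈ 5.59, β = 0.8·27.97 ≈ 22.38.

α ≈ 5.59, β ≈ 22.38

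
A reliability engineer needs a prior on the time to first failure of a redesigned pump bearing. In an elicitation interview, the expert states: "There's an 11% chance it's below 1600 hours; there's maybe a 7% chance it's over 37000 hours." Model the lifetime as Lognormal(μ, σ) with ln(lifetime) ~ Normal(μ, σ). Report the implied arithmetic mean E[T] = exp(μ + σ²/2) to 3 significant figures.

E[T] ≈ 13100 hours

If T ~ Lognormal(μ,σ) then ln T ~ Normal(μ,σ), so the p-quantile of ln T is μ + z_p·σ.
ln(1600) = 7.378 and ln(37000) = 10.52; z_{0.11} = -1.227, z_{0.93} = 1.476.
σ = (10.52 − 7.378)/(1.476 − (-1.227)) = 1.162.
μ = 7.378 − (-1.227)·1.162 = 8.803.
E[T] = exp(μ + σ²/2) = exp(8.803 + 0.6755) = 13100 hours.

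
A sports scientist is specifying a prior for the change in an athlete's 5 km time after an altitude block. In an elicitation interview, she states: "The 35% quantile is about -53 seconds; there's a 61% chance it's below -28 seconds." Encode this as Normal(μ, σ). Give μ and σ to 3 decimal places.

μ = -38.506, σ = 37.614

The p-quantile of Normal(μ,σ) is μ + z_p·σ, with z_{0.35} = -0.3853 and z_{0.61} = 0.2793.
Eliminate σ: μ = (z₂·x₁ − z₁·x₂)/(z₂ − z₁) = (0.2793·-53 − (-0.3853)·-28)/0.6646 = -38.506.
Then σ = (x₂ − x₁)/(z₂ − z₁) = (-28 − -53)/0.6646 = 37.614.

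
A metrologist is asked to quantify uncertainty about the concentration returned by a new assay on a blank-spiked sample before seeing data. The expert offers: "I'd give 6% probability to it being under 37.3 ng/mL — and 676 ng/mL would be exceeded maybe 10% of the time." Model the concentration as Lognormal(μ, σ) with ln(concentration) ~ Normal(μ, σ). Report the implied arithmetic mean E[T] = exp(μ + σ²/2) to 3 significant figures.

If T ~ Lognormal(μ,σ) then ln T ~ Normal(μ,σ), so the p-quantile of ln T is μ + z_p·σ.
ln(37.3) = 3.619 and ln(676) = 6.516; z_{0.06} = -1.555, z_{0.9} = 1.282.
σ = (6.516 − 3.619)/(1.282 − (-1.555)) = 1.021.
μ = 3.619 − (-1.555)·1.021 = 5.207.
E[T] = exp(μ + σ²/2) = exp(5.207 + 0.5217) = 308 ng/mL.

E[T] ≈ 308 ng/mL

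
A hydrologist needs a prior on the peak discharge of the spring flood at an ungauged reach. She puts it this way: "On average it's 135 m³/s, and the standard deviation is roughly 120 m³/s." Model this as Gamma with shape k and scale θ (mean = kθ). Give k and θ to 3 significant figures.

k ≈ 1.27, θ ≈ 107

For Gamma(k, scale θ): mean = kθ, variance = kθ², so CV = 1/√k.
CV = SD/mean = 120/135 = 0.8889, hence k = 1/CV² = 1.27.
Then θ = mean/k = 135/1.27 = 107.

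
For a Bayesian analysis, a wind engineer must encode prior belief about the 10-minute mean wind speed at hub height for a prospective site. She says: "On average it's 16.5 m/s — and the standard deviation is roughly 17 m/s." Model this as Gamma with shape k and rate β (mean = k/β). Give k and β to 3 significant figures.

For Gamma(k, rate β): mean = k/β, variance = k/β², so CV = 1/√k.
CV = SD/mean = 17/16.5 = 1.03, hence k = 1/CV² = 0.942.
Then β = k/mean = 0.942/16.5 = 0.0571.

k ≈ 0.942, β ≈ 0.0571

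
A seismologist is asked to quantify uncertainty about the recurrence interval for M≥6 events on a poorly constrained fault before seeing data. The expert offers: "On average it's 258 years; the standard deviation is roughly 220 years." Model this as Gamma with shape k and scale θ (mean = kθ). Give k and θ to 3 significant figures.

k ≈ 1.38, θ ≈ 188

For Gamma(k, scale θ): mean = kθ, variance = kθ², so CV = 1/√k.
CV = SD/mean = 220/258 = 0.8527, hence k = 1/CV² = 1.38.
Then θ = mean/k = 258/1.38 = 188.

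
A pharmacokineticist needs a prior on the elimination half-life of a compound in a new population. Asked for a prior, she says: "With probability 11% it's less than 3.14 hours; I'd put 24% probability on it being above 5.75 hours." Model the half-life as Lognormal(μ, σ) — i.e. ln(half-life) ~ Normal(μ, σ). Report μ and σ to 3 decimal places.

If T ~ Lognormal(μ,σ) then ln T ~ Normal(μ,σ), so the p-quantile of ln T is μ + z_p·σ.
ln(3.14) = 1.144 and ln(5.75) = 1.749; z_{0.11} = -1.227, z_{0.76} = 0.7063.
σ = (1.749 − 1.144)/(0.7063 − (-1.227)) = 0.313.
μ = 1.144 − (-1.227)·0.313 = 1.528.

μ ≈ 1.528, σ ≈ 0.313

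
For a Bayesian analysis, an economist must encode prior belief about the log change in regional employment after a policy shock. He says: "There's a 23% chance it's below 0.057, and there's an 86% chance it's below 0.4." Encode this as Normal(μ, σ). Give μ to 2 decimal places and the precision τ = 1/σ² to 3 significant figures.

μ = 0.20, τ = 28.1

The p-quantile of Normal(μ,σ) is μ + z_p·σ, with z_{0.23} = -0.7388 and z_{0.86} = 1.08.
Eliminate σ: μ = (z₂·x₁ − z₁·x₂)/(z₂ − z₁) = (1.08·0.057 − (-0.7388)·0.4)/1.819 = 0.20.
Then σ = (x₂ − x₁)/(z₂ − z₁) = (0.4 − 0.057)/1.819 = 0.19.
Precision τ = 1/σ² = 1/0.1885² = 28.1.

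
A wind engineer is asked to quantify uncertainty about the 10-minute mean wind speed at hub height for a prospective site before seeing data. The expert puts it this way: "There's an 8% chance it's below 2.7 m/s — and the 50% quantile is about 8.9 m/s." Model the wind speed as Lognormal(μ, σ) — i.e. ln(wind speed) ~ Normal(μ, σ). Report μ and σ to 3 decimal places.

If T ~ Lognormal(μ,σ) then ln T ~ Normal(μ,σ), so the p-quantile of ln T is μ + z_p·σ.
ln(2.7) = 0.9933 and ln(8.9) = 2.186; z_{0.08} = -1.405, z_{0.5} = 0.
σ = (2.186 − 0.9933)/(0 − (-1.405)) = 0.849.
μ = 0.9933 − (-1.405)·0.849 = 2.186.

μ ≈ 2.186, σ ≈ 0.849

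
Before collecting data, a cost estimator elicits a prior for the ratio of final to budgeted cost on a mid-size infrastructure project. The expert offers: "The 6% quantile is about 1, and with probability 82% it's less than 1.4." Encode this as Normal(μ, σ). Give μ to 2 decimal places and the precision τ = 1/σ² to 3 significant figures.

For Normal(μ,σ), the p-quantile is μ + z_p·σ. Here z_{0.06} = -1.555, z_{0.82} = 0.9154.
So 1 = μ − 1.555σ and 1.4 = μ + 0.9154σ.
Subtracting: σ = (1.4 − 1)/(0.9154 − (-1.555)) = 0.16.
Then μ = 1 − (-1.555)·0.16 = 1.25.
Precision τ = 1/σ² = 1/0.1619² = 38.1.

μ = 1.25, τ = 38.1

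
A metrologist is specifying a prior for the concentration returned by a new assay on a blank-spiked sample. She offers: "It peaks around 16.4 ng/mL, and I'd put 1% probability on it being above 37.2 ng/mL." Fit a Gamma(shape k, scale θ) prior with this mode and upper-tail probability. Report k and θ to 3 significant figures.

k ≈ 8.14, θ ≈ 2.3

Gamma(k,θ) with k>1 has mode (k−1)θ, so θ = 16.4/(k−1).
Need P(X < 37.2) = 0.99 with θ tied to k this way. Start at k = 2, θ = 16.4: P(X<37.2) ≈ 0.662.
Too low — raise k to concentrate. Iterating converges to k ≈ 8.14.
Then θ = 16.4/(8.14−1) ≈ 2.3.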